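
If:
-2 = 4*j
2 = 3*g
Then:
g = 2/3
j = -1/2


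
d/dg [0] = 0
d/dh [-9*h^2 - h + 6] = -18*h - 1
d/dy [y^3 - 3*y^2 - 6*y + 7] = 3*y^2 - 6*y - 6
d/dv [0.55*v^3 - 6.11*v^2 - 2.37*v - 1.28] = 1.65*v^2 - 12.22*v - 2.37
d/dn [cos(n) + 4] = -sin(n)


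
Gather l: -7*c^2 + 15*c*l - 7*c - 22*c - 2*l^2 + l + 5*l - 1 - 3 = -7*c^2 - 29*c - 2*l^2 + l*(15*c + 6) - 4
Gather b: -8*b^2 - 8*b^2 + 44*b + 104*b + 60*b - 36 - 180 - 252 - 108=-16*b^2 + 208*b - 576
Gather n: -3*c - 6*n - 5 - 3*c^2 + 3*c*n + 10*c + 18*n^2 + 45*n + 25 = -3*c^2 + 7*c + 18*n^2 + n*(3*c + 39) + 20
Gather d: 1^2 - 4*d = 1 - 4*d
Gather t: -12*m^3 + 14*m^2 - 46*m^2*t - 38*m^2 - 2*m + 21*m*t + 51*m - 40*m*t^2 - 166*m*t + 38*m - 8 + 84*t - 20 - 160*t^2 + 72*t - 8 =-12*m^3 - 24*m^2 + 87*m + t^2*(-40*m - 160) + t*(-46*m^2 - 145*m + 156) - 36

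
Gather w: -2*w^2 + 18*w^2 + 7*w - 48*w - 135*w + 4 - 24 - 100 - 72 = 16*w^2 - 176*w - 192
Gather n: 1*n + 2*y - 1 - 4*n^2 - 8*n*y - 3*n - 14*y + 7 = -4*n^2 + n*(-8*y - 2) - 12*y + 6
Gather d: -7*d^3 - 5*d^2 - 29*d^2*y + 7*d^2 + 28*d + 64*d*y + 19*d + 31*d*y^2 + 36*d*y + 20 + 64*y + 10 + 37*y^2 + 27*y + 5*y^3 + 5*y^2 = -7*d^3 + d^2*(2 - 29*y) + d*(31*y^2 + 100*y + 47) + 5*y^3 + 42*y^2 + 91*y + 30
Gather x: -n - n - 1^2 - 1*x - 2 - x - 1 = -2*n - 2*x - 4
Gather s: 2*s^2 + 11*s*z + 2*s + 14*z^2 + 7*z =2*s^2 + s*(11*z + 2) + 14*z^2 + 7*z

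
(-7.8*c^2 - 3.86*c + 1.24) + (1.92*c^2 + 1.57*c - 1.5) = -5.88*c^2 - 2.29*c - 0.26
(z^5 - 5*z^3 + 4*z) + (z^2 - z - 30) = z^5 - 5*z^3 + z^2 + 3*z - 30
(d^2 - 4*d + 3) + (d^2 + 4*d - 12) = 2*d^2 - 9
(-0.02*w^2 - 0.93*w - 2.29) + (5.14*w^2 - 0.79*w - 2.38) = 5.12*w^2 - 1.72*w - 4.67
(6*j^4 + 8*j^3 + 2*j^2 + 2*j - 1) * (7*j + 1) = 42*j^5 + 62*j^4 + 22*j^3 + 16*j^2 - 5*j - 1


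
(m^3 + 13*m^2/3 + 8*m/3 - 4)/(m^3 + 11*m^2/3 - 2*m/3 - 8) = (3*m - 2)/(3*m - 4)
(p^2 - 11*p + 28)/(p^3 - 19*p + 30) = (p^2 - 11*p + 28)/(p^3 - 19*p + 30)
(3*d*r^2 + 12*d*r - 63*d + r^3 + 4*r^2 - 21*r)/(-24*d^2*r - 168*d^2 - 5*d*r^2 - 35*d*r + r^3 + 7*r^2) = (r - 3)/(-8*d + r)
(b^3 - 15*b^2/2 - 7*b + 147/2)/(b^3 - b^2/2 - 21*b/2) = (b - 7)/b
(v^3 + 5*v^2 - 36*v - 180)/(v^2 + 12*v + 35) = (v^2 - 36)/(v + 7)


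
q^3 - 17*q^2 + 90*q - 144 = (q - 8)*(q - 6)*(q - 3)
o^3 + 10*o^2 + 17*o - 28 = (o - 1)*(o + 4)*(o + 7)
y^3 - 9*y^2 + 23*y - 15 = (y - 5)*(y - 3)*(y - 1)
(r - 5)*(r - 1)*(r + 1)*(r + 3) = r^4 - 2*r^3 - 16*r^2 + 2*r + 15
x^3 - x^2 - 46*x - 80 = (x - 8)*(x + 2)*(x + 5)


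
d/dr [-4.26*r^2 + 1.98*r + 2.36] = 1.98 - 8.52*r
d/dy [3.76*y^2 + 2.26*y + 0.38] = 7.52*y + 2.26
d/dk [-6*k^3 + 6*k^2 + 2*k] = -18*k^2 + 12*k + 2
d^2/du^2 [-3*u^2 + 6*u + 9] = -6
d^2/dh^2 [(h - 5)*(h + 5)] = 2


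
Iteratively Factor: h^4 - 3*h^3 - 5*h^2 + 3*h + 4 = (h + 1)*(h^3 - 4*h^2 - h + 4) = (h - 4)*(h + 1)*(h^2 - 1) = (h - 4)*(h + 1)^2*(h - 1)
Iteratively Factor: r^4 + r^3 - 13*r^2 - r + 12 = (r - 3)*(r^3 + 4*r^2 - r - 4) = (r - 3)*(r + 1)*(r^2 + 3*r - 4) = (r - 3)*(r + 1)*(r + 4)*(r - 1)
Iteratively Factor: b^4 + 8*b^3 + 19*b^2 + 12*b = (b + 3)*(b^3 + 5*b^2 + 4*b) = (b + 3)*(b + 4)*(b^2 + b) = b*(b + 3)*(b + 4)*(b + 1)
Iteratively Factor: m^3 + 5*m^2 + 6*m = (m + 3)*(m^2 + 2*m) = (m + 2)*(m + 3)*(m)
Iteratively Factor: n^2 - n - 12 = (n + 3)*(n - 4)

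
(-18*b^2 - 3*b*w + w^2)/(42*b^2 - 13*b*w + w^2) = (3*b + w)/(-7*b + w)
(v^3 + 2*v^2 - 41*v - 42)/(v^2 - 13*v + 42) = (v^2 + 8*v + 7)/(v - 7)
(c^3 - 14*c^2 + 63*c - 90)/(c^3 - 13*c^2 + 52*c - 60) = (c - 3)/(c - 2)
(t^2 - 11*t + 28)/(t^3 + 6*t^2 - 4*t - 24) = (t^2 - 11*t + 28)/(t^3 + 6*t^2 - 4*t - 24)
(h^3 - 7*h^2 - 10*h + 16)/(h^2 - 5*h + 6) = (h^3 - 7*h^2 - 10*h + 16)/(h^2 - 5*h + 6)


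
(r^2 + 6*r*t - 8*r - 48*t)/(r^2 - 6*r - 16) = (r + 6*t)/(r + 2)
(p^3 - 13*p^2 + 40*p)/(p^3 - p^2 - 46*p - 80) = p*(p - 5)/(p^2 + 7*p + 10)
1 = 1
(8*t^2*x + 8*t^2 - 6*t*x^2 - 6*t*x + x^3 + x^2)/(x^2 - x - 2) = (8*t^2 - 6*t*x + x^2)/(x - 2)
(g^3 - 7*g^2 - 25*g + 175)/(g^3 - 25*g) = (g - 7)/g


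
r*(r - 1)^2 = r^3 - 2*r^2 + r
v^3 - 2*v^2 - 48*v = v*(v - 8)*(v + 6)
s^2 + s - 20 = (s - 4)*(s + 5)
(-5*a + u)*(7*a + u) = -35*a^2 + 2*a*u + u^2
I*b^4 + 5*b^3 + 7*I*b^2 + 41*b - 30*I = (b - 5*I)*(b - 2*I)*(b + 3*I)*(I*b + 1)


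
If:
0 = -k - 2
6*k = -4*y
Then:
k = -2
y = 3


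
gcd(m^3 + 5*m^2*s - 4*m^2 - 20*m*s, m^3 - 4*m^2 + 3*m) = m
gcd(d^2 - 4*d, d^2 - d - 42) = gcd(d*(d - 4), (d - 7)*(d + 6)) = 1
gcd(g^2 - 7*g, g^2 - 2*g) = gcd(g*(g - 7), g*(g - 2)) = g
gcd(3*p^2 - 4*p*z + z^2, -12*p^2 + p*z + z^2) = -3*p + z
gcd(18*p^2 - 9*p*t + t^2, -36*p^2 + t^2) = 6*p - t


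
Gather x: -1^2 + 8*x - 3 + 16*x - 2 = 24*x - 6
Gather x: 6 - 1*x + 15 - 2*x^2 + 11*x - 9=-2*x^2 + 10*x + 12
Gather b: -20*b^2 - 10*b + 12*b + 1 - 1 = -20*b^2 + 2*b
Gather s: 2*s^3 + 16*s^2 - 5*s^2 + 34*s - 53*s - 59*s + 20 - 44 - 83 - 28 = 2*s^3 + 11*s^2 - 78*s - 135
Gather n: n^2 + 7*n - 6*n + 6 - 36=n^2 + n - 30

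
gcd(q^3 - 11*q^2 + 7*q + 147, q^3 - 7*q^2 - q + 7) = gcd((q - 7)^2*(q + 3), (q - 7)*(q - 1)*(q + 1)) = q - 7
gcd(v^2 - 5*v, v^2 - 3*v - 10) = v - 5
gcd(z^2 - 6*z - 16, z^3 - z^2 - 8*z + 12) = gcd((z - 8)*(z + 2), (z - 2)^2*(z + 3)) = 1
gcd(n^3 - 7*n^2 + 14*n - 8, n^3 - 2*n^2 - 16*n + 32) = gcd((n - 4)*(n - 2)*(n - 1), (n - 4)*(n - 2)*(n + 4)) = n^2 - 6*n + 8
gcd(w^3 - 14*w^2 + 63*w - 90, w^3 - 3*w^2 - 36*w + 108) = w^2 - 9*w + 18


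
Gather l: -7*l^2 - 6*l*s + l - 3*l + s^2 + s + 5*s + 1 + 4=-7*l^2 + l*(-6*s - 2) + s^2 + 6*s + 5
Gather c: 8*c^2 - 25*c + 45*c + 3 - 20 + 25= 8*c^2 + 20*c + 8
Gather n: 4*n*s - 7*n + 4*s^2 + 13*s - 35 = n*(4*s - 7) + 4*s^2 + 13*s - 35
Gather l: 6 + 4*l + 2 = 4*l + 8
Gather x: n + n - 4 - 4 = 2*n - 8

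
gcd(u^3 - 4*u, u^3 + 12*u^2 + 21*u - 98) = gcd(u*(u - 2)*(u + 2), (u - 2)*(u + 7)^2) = u - 2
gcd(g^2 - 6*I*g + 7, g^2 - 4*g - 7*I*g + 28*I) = g - 7*I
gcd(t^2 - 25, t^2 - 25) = t^2 - 25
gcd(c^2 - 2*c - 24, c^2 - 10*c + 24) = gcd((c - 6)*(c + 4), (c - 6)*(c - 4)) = c - 6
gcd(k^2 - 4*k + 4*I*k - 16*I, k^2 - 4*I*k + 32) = k + 4*I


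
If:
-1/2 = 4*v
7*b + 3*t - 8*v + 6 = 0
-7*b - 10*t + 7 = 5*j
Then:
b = -3*t/7 - 1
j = 14/5 - 7*t/5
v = -1/8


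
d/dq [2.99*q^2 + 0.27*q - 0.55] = 5.98*q + 0.27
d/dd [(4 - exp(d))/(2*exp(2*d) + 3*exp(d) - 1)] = ((exp(d) - 4)*(4*exp(d) + 3) - 2*exp(2*d) - 3*exp(d) + 1)*exp(d)/(2*exp(2*d) + 3*exp(d) - 1)^2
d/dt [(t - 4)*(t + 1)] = 2*t - 3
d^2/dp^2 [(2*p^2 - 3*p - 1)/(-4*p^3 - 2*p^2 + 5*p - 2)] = 2*(-32*p^6 + 144*p^5 + 48*p^4 + 228*p^3 - 168*p^2 - 90*p + 43)/(64*p^9 + 96*p^8 - 192*p^7 - 136*p^6 + 336*p^5 - 66*p^4 - 197*p^3 + 174*p^2 - 60*p + 8)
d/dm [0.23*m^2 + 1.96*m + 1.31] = 0.46*m + 1.96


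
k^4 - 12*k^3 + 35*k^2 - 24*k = k*(k - 8)*(k - 3)*(k - 1)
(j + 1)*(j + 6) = j^2 + 7*j + 6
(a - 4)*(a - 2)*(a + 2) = a^3 - 4*a^2 - 4*a + 16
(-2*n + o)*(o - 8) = -2*n*o + 16*n + o^2 - 8*o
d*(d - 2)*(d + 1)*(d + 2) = d^4 + d^3 - 4*d^2 - 4*d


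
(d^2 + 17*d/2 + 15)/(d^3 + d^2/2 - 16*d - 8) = (2*d^2 + 17*d + 30)/(2*d^3 + d^2 - 32*d - 16)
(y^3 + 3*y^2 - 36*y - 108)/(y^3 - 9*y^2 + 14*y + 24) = (y^2 + 9*y + 18)/(y^2 - 3*y - 4)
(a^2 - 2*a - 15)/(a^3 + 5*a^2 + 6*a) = (a - 5)/(a*(a + 2))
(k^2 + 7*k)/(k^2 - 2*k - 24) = k*(k + 7)/(k^2 - 2*k - 24)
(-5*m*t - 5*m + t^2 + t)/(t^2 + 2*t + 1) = (-5*m + t)/(t + 1)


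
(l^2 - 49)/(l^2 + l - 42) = (l - 7)/(l - 6)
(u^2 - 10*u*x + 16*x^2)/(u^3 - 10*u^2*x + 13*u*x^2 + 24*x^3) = (-u + 2*x)/(-u^2 + 2*u*x + 3*x^2)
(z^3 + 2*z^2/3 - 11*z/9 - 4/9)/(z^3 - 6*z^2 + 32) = (9*z^3 + 6*z^2 - 11*z - 4)/(9*(z^3 - 6*z^2 + 32))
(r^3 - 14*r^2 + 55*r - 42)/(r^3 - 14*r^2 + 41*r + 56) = (r^2 - 7*r + 6)/(r^2 - 7*r - 8)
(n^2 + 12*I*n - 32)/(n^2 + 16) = (n + 8*I)/(n - 4*I)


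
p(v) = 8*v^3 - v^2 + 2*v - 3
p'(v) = 24*v^2 - 2*v + 2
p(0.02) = -2.96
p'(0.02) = 1.97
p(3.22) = 260.16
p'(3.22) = 244.40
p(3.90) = 464.14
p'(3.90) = 359.24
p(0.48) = -1.39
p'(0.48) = 6.57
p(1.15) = 10.14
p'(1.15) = 31.44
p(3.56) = 352.39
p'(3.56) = 299.05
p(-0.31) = -3.95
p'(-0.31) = 4.93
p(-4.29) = -661.61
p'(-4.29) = 452.28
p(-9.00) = -5934.00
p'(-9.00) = 1964.00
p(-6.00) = -1779.00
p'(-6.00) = 878.00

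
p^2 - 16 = (p - 4)*(p + 4)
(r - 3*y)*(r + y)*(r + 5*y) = r^3 + 3*r^2*y - 13*r*y^2 - 15*y^3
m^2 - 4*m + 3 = (m - 3)*(m - 1)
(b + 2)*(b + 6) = b^2 + 8*b + 12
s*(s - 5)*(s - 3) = s^3 - 8*s^2 + 15*s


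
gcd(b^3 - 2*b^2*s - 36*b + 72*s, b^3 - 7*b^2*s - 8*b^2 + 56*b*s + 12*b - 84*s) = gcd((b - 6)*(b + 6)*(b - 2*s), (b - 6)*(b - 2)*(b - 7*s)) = b - 6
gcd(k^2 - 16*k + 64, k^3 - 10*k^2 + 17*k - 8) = k - 8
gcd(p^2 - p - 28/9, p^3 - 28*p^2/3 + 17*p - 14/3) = 1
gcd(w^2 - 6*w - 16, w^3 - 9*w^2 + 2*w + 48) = w^2 - 6*w - 16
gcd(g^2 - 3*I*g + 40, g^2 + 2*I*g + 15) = g + 5*I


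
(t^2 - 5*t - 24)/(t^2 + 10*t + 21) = (t - 8)/(t + 7)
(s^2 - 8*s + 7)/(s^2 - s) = (s - 7)/s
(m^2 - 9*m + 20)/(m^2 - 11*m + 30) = (m - 4)/(m - 6)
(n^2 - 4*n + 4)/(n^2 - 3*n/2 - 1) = 2*(n - 2)/(2*n + 1)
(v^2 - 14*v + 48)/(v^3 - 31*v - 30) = (v - 8)/(v^2 + 6*v + 5)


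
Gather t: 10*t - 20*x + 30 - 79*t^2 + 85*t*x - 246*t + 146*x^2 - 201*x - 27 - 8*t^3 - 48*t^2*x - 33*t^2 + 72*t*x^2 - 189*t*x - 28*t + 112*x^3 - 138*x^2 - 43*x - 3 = -8*t^3 + t^2*(-48*x - 112) + t*(72*x^2 - 104*x - 264) + 112*x^3 + 8*x^2 - 264*x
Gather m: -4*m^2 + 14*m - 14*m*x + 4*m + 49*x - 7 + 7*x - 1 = -4*m^2 + m*(18 - 14*x) + 56*x - 8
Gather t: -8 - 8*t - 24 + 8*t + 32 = 0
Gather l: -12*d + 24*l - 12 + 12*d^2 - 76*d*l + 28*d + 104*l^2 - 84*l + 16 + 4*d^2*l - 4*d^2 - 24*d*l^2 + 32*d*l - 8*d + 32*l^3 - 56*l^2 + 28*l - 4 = 8*d^2 + 8*d + 32*l^3 + l^2*(48 - 24*d) + l*(4*d^2 - 44*d - 32)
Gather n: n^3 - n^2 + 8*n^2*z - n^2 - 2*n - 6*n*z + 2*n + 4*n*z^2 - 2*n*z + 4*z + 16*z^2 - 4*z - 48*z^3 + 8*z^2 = n^3 + n^2*(8*z - 2) + n*(4*z^2 - 8*z) - 48*z^3 + 24*z^2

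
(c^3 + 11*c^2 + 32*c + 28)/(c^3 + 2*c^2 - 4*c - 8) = (c + 7)/(c - 2)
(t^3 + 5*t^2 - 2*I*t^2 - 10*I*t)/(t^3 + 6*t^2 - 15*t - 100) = t*(t - 2*I)/(t^2 + t - 20)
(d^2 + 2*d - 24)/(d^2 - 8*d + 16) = (d + 6)/(d - 4)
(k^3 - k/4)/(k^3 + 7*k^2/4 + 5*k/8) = 2*(2*k - 1)/(4*k + 5)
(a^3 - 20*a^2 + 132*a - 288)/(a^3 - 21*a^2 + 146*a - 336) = (a - 6)/(a - 7)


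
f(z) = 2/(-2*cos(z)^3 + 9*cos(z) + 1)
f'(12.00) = -0.09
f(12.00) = 0.27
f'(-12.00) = 0.09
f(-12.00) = 0.27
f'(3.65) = -0.14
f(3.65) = -0.36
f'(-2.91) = -0.04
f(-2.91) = -0.34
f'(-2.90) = -0.05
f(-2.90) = -0.34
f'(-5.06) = 0.98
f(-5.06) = 0.50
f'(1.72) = 159.80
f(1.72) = -6.04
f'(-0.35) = -0.04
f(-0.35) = 0.26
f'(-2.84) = -0.06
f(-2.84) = -0.34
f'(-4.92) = 2.13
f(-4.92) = 0.70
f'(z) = 2*(-6*sin(z)*cos(z)^2 + 9*sin(z))/(-2*cos(z)^3 + 9*cos(z) + 1)^2 = 6*(2 - cos(2*z))*sin(z)/(-2*cos(z)^3 + 9*cos(z) + 1)^2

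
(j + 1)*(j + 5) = j^2 + 6*j + 5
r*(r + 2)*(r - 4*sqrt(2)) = r^3 - 4*sqrt(2)*r^2 + 2*r^2 - 8*sqrt(2)*r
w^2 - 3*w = w*(w - 3)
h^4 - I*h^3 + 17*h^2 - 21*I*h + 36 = (h - 3*I)^2*(h + I)*(h + 4*I)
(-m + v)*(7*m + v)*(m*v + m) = -7*m^3*v - 7*m^3 + 6*m^2*v^2 + 6*m^2*v + m*v^3 + m*v^2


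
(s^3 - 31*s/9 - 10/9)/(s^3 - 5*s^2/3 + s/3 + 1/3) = (3*s^2 - s - 10)/(3*(s^2 - 2*s + 1))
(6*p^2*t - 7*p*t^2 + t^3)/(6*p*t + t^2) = (6*p^2 - 7*p*t + t^2)/(6*p + t)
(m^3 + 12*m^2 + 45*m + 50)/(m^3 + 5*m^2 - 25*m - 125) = (m + 2)/(m - 5)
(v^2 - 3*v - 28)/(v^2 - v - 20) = (v - 7)/(v - 5)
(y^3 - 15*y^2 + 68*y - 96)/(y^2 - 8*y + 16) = (y^2 - 11*y + 24)/(y - 4)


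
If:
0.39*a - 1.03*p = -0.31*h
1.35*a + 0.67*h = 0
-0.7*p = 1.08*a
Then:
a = 0.00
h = 0.00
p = 0.00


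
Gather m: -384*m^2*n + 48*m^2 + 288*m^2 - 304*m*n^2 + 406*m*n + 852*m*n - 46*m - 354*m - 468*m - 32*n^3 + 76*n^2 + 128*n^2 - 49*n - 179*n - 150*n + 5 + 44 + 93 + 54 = m^2*(336 - 384*n) + m*(-304*n^2 + 1258*n - 868) - 32*n^3 + 204*n^2 - 378*n + 196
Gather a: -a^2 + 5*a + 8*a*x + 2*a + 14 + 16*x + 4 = -a^2 + a*(8*x + 7) + 16*x + 18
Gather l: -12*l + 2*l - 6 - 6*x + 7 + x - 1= -10*l - 5*x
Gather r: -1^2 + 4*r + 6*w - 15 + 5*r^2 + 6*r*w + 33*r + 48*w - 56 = 5*r^2 + r*(6*w + 37) + 54*w - 72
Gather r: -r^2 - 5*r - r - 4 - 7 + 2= -r^2 - 6*r - 9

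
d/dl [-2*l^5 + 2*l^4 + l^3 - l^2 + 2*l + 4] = -10*l^4 + 8*l^3 + 3*l^2 - 2*l + 2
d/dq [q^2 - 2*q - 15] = 2*q - 2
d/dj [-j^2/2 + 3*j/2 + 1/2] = 3/2 - j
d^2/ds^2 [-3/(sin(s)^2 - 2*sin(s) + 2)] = 6*(2*sin(s)^4 - 3*sin(s)^3 - 5*sin(s)^2 + 8*sin(s) - 2)/(sin(s)^2 - 2*sin(s) + 2)^3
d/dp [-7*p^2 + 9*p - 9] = 9 - 14*p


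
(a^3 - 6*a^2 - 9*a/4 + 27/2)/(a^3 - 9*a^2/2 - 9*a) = (a - 3/2)/a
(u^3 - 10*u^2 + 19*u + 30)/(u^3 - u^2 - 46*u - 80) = (-u^3 + 10*u^2 - 19*u - 30)/(-u^3 + u^2 + 46*u + 80)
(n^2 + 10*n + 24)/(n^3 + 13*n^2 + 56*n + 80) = (n + 6)/(n^2 + 9*n + 20)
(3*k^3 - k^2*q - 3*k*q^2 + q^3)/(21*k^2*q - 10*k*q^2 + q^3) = (-k^2 + q^2)/(q*(-7*k + q))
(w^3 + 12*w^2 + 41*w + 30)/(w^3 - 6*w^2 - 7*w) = (w^2 + 11*w + 30)/(w*(w - 7))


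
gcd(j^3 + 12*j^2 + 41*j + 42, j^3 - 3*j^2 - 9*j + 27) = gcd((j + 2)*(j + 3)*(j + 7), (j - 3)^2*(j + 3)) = j + 3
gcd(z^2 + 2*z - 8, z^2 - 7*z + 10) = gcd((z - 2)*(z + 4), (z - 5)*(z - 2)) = z - 2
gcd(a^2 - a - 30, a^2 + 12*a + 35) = a + 5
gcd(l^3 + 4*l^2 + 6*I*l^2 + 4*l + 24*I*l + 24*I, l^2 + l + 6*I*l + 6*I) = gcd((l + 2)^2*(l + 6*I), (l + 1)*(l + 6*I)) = l + 6*I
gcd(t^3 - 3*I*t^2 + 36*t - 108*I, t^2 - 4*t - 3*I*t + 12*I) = t - 3*I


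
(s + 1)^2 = s^2 + 2*s + 1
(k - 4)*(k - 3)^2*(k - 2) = k^4 - 12*k^3 + 53*k^2 - 102*k + 72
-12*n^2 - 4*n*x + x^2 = (-6*n + x)*(2*n + x)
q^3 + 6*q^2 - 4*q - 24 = (q - 2)*(q + 2)*(q + 6)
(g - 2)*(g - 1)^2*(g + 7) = g^4 + 3*g^3 - 23*g^2 + 33*g - 14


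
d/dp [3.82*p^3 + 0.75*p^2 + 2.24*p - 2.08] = 11.46*p^2 + 1.5*p + 2.24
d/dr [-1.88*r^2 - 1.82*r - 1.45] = -3.76*r - 1.82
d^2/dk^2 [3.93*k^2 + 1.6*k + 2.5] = 7.86000000000000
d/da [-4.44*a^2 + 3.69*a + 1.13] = 3.69 - 8.88*a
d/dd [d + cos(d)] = 1 - sin(d)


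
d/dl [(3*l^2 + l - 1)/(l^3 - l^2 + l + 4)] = ((6*l + 1)*(l^3 - l^2 + l + 4) - (3*l^2 - 2*l + 1)*(3*l^2 + l - 1))/(l^3 - l^2 + l + 4)^2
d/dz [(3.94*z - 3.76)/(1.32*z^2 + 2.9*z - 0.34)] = (-5.2008*z^2 + 9.9264*z + 9.5644)/(1.7424*z^4 + 7.656*z^3 + 7.5124*z^2 - 1.972*z + 0.1156)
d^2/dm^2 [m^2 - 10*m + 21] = 2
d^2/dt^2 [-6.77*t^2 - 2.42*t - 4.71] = -13.5400000000000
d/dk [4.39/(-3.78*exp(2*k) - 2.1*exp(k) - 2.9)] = (33.1884*exp(k) + 9.219)*exp(k)/(3.78*exp(2*k) + 2.1*exp(k) + 2.9)^2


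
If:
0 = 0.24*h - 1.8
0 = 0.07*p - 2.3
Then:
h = 7.50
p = 32.86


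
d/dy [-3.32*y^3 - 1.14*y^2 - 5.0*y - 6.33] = -9.96*y^2 - 2.28*y - 5.0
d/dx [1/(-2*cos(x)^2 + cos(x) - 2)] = (1 - 4*cos(x))*sin(x)/(-cos(x) + cos(2*x) + 3)^2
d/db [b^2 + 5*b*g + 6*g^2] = 2*b + 5*g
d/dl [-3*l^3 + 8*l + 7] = 8 - 9*l^2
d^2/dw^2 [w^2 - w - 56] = 2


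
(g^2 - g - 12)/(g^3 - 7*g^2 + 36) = (g^2 - g - 12)/(g^3 - 7*g^2 + 36)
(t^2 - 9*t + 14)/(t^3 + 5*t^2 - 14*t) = (t - 7)/(t*(t + 7))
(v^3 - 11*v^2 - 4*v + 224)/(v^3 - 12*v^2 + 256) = (v - 7)/(v - 8)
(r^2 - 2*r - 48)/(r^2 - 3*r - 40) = (r + 6)/(r + 5)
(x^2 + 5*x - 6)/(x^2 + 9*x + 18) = (x - 1)/(x + 3)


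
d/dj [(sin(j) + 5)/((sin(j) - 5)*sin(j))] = (-cos(j) - 10/tan(j) + 25*cos(j)/sin(j)^2)/(sin(j) - 5)^2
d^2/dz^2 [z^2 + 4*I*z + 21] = 2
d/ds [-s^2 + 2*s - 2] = 2 - 2*s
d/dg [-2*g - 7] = -2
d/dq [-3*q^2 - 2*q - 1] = -6*q - 2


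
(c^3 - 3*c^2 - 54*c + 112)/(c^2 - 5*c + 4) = (c^3 - 3*c^2 - 54*c + 112)/(c^2 - 5*c + 4)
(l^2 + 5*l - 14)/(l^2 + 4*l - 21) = (l - 2)/(l - 3)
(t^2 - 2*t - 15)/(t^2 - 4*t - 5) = (t + 3)/(t + 1)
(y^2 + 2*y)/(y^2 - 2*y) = (y + 2)/(y - 2)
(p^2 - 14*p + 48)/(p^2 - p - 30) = (p - 8)/(p + 5)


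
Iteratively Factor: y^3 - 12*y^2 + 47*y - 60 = (y - 5)*(y^2 - 7*y + 12) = (y - 5)*(y - 4)*(y - 3)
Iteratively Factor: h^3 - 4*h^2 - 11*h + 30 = (h - 2)*(h^2 - 2*h - 15) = (h - 2)*(h + 3)*(h - 5)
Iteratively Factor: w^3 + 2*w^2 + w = (w + 1)*(w^2 + w) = (w + 1)^2*(w)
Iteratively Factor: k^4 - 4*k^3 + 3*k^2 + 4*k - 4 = (k - 1)*(k^3 - 3*k^2 + 4) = (k - 2)*(k - 1)*(k^2 - k - 2) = (k - 2)^2*(k - 1)*(k + 1)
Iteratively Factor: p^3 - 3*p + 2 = (p + 2)*(p^2 - 2*p + 1) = (p - 1)*(p + 2)*(p - 1)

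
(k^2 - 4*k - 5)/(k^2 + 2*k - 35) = (k + 1)/(k + 7)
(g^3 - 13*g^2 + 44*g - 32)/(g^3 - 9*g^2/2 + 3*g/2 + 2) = 2*(g - 8)/(2*g + 1)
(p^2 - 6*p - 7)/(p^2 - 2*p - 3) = (p - 7)/(p - 3)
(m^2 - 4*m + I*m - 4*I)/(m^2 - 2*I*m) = (m^2 + m*(-4 + I) - 4*I)/(m*(m - 2*I))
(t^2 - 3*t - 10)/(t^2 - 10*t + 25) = (t + 2)/(t - 5)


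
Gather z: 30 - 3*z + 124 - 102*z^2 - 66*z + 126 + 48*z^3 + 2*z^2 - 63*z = 48*z^3 - 100*z^2 - 132*z + 280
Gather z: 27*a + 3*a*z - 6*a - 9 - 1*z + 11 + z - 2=3*a*z + 21*a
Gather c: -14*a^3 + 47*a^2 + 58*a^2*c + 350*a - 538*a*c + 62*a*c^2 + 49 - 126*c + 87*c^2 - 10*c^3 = -14*a^3 + 47*a^2 + 350*a - 10*c^3 + c^2*(62*a + 87) + c*(58*a^2 - 538*a - 126) + 49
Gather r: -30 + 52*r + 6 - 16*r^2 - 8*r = -16*r^2 + 44*r - 24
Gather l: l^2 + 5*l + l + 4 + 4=l^2 + 6*l + 8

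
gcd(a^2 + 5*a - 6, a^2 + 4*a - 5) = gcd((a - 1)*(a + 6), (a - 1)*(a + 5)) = a - 1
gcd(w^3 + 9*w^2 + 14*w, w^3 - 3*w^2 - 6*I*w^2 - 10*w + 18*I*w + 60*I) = w + 2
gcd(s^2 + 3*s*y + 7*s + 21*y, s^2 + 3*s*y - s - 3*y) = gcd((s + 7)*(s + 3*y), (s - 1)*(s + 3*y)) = s + 3*y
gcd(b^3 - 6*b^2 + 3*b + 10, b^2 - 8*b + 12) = b - 2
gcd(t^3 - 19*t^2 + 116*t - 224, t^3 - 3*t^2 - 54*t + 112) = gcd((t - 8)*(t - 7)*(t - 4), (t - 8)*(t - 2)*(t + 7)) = t - 8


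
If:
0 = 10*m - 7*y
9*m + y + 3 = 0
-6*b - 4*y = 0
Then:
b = 20/73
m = -21/73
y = -30/73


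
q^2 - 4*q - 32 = (q - 8)*(q + 4)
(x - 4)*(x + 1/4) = x^2 - 15*x/4 - 1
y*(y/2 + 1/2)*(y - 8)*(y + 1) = y^4/2 - 3*y^3 - 15*y^2/2 - 4*y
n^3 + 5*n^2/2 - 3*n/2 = n*(n - 1/2)*(n + 3)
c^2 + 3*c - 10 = (c - 2)*(c + 5)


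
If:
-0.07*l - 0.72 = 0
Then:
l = -10.29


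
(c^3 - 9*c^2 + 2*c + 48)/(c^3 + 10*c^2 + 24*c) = (c^3 - 9*c^2 + 2*c + 48)/(c*(c^2 + 10*c + 24))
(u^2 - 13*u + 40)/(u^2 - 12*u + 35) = (u - 8)/(u - 7)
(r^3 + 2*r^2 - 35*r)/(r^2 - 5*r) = r + 7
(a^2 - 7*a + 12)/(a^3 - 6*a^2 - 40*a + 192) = (a - 3)/(a^2 - 2*a - 48)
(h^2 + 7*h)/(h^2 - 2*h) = (h + 7)/(h - 2)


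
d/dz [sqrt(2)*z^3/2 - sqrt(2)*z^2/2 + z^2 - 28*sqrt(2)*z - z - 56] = 3*sqrt(2)*z^2/2 - sqrt(2)*z + 2*z - 28*sqrt(2) - 1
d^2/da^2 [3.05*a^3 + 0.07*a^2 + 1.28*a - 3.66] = 18.3*a + 0.14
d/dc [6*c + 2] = 6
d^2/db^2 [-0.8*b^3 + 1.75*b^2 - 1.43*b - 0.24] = 3.5 - 4.8*b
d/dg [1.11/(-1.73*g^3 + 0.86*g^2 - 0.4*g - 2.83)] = (5.7609*g^2 - 1.9092*g + 0.444)/(1.73*g^3 - 0.86*g^2 + 0.4*g + 2.83)^2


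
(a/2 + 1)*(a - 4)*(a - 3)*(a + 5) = a^4/2 - 27*a^2/2 + 7*a + 60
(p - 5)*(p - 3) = p^2 - 8*p + 15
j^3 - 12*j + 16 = (j - 2)^2*(j + 4)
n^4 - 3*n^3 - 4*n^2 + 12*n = n*(n - 3)*(n - 2)*(n + 2)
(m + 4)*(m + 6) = m^2 + 10*m + 24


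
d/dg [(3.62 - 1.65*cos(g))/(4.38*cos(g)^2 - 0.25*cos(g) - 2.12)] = (-7.227*cos(g)^2 + 31.7112*cos(g) - 4.403)*sin(g)/(19.1844*cos(g)^4 - 2.19*cos(g)^3 - 18.5087*cos(g)^2 + 1.06*cos(g) + 4.4944)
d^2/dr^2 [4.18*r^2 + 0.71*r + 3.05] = 8.36000000000000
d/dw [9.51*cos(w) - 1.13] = -9.51*sin(w)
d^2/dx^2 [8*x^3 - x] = 48*x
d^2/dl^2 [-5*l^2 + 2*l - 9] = -10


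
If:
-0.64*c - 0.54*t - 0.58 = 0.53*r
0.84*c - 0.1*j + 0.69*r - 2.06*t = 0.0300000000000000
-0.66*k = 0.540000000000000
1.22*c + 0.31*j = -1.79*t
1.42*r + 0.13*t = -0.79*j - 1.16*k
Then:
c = -0.07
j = 2.41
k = -0.82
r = -0.64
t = -0.37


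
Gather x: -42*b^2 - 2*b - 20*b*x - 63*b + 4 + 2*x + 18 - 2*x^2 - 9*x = -42*b^2 - 65*b - 2*x^2 + x*(-20*b - 7) + 22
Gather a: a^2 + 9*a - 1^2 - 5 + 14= a^2 + 9*a + 8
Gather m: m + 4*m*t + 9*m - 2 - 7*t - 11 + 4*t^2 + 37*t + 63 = m*(4*t + 10) + 4*t^2 + 30*t + 50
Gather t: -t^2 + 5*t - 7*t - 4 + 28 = -t^2 - 2*t + 24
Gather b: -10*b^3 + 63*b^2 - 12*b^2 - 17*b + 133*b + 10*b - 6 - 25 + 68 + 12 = -10*b^3 + 51*b^2 + 126*b + 49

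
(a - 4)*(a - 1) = a^2 - 5*a + 4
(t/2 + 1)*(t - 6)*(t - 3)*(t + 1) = t^4/2 - 3*t^3 - 7*t^2/2 + 18*t + 18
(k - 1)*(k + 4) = k^2 + 3*k - 4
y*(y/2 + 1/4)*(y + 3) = y^3/2 + 7*y^2/4 + 3*y/4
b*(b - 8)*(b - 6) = b^3 - 14*b^2 + 48*b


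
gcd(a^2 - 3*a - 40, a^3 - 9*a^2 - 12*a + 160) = a - 8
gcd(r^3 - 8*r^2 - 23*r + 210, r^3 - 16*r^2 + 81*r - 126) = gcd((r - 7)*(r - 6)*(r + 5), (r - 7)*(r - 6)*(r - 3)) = r^2 - 13*r + 42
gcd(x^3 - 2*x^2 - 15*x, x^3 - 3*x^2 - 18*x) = x^2 + 3*x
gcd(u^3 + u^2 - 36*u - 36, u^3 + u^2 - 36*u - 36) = u^3 + u^2 - 36*u - 36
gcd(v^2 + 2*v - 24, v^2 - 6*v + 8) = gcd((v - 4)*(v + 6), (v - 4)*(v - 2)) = v - 4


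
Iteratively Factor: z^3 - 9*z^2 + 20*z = (z - 4)*(z^2 - 5*z) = z*(z - 4)*(z - 5)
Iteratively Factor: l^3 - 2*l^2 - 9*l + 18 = (l + 3)*(l^2 - 5*l + 6) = (l - 2)*(l + 3)*(l - 3)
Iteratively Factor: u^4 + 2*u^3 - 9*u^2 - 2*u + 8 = (u + 1)*(u^3 + u^2 - 10*u + 8) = (u + 1)*(u + 4)*(u^2 - 3*u + 2) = (u - 1)*(u + 1)*(u + 4)*(u - 2)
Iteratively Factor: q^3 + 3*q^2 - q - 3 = (q + 3)*(q^2 - 1) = (q - 1)*(q + 3)*(q + 1)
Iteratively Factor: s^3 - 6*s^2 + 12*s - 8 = (s - 2)*(s^2 - 4*s + 4) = (s - 2)^2*(s - 2)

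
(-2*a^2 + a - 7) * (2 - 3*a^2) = 6*a^4 - 3*a^3 + 17*a^2 + 2*a - 14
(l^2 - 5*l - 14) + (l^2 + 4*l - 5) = 2*l^2 - l - 19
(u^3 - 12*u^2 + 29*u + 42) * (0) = 0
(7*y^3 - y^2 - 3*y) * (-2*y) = -14*y^4 + 2*y^3 + 6*y^2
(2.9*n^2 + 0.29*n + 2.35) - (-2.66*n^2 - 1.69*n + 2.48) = 5.56*n^2 + 1.98*n - 0.13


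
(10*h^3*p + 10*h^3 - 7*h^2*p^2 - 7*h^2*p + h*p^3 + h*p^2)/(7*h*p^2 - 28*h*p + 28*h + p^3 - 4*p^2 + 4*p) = h*(10*h^2*p + 10*h^2 - 7*h*p^2 - 7*h*p + p^3 + p^2)/(7*h*p^2 - 28*h*p + 28*h + p^3 - 4*p^2 + 4*p)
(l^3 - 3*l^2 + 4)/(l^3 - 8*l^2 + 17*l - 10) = (l^2 - l - 2)/(l^2 - 6*l + 5)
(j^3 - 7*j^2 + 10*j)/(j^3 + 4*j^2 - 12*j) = (j - 5)/(j + 6)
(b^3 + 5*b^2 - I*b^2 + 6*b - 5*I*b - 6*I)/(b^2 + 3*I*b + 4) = (b^2 + 5*b + 6)/(b + 4*I)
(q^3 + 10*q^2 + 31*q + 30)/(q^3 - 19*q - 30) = (q + 5)/(q - 5)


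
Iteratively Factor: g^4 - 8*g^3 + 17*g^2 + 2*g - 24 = (g - 2)*(g^3 - 6*g^2 + 5*g + 12) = (g - 2)*(g + 1)*(g^2 - 7*g + 12) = (g - 3)*(g - 2)*(g + 1)*(g - 4)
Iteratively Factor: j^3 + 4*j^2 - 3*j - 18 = (j - 2)*(j^2 + 6*j + 9) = (j - 2)*(j + 3)*(j + 3)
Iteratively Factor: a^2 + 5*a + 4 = (a + 1)*(a + 4)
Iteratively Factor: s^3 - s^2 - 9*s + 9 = (s - 1)*(s^2 - 9) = (s - 1)*(s + 3)*(s - 3)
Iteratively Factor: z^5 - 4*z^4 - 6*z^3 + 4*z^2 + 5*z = (z)*(z^4 - 4*z^3 - 6*z^2 + 4*z + 5) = z*(z + 1)*(z^3 - 5*z^2 - z + 5) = z*(z + 1)^2*(z^2 - 6*z + 5) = z*(z - 1)*(z + 1)^2*(z - 5)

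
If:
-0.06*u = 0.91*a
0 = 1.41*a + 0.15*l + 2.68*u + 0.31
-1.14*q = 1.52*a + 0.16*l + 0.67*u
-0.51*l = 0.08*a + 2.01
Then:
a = -0.01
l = -3.94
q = 0.50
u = 0.11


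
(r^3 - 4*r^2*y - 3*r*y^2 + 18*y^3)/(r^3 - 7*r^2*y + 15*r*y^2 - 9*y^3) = (-r - 2*y)/(-r + y)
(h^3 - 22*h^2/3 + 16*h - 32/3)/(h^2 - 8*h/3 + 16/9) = 3*(h^2 - 6*h + 8)/(3*h - 4)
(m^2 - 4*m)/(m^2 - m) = (m - 4)/(m - 1)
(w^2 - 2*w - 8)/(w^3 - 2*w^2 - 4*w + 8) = (w - 4)/(w^2 - 4*w + 4)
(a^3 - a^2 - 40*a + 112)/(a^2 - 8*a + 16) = a + 7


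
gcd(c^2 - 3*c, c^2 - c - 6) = c - 3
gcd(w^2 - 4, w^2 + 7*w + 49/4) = 1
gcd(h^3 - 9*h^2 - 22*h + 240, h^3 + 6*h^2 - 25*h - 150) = h + 5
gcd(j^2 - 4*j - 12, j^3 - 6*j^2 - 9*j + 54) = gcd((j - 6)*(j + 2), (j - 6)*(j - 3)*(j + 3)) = j - 6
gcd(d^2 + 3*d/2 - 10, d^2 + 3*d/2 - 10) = d^2 + 3*d/2 - 10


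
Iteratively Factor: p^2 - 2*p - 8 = (p + 2)*(p - 4)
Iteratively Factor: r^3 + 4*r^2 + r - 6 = (r + 2)*(r^2 + 2*r - 3) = (r + 2)*(r + 3)*(r - 1)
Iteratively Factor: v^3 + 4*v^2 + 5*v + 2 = (v + 1)*(v^2 + 3*v + 2) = (v + 1)^2*(v + 2)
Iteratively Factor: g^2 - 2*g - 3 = (g + 1)*(g - 3)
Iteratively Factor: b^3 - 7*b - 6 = (b + 2)*(b^2 - 2*b - 3) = (b + 1)*(b + 2)*(b - 3)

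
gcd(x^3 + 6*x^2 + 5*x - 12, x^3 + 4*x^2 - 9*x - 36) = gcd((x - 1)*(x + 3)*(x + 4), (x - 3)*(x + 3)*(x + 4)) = x^2 + 7*x + 12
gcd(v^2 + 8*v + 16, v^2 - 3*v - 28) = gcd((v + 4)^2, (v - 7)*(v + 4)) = v + 4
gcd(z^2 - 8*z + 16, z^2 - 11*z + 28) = z - 4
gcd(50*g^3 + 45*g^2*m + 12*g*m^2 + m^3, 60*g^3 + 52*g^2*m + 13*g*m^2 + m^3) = 10*g^2 + 7*g*m + m^2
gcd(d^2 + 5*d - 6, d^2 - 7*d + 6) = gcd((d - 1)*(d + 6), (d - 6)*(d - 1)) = d - 1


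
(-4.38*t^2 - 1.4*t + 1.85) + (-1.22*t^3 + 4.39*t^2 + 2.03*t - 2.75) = -1.22*t^3 + 0.00999999999999979*t^2 + 0.63*t - 0.9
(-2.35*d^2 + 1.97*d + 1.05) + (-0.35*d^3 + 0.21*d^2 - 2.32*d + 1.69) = -0.35*d^3 - 2.14*d^2 - 0.35*d + 2.74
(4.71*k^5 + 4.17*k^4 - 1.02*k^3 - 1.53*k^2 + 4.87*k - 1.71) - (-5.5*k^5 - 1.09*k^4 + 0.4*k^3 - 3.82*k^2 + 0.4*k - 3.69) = 10.21*k^5 + 5.26*k^4 - 1.42*k^3 + 2.29*k^2 + 4.47*k + 1.98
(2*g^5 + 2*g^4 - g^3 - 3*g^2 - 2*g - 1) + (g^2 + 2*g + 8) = 2*g^5 + 2*g^4 - g^3 - 2*g^2 + 7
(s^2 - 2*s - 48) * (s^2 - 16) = s^4 - 2*s^3 - 64*s^2 + 32*s + 768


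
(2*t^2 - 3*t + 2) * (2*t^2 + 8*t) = 4*t^4 + 10*t^3 - 20*t^2 + 16*t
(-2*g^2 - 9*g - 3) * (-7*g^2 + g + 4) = 14*g^4 + 61*g^3 + 4*g^2 - 39*g - 12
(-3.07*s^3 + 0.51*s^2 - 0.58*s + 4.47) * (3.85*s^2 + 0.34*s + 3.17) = -11.8195*s^5 + 0.9197*s^4 - 11.7915*s^3 + 18.629*s^2 - 0.3188*s + 14.1699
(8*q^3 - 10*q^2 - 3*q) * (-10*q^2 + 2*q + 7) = -80*q^5 + 116*q^4 + 66*q^3 - 76*q^2 - 21*q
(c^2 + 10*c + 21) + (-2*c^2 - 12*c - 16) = -c^2 - 2*c + 5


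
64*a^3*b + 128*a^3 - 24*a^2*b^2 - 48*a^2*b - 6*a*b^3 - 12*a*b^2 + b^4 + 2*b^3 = (-8*a + b)*(-2*a + b)*(4*a + b)*(b + 2)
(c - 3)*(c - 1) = c^2 - 4*c + 3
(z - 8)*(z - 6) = z^2 - 14*z + 48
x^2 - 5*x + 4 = (x - 4)*(x - 1)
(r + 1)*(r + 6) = r^2 + 7*r + 6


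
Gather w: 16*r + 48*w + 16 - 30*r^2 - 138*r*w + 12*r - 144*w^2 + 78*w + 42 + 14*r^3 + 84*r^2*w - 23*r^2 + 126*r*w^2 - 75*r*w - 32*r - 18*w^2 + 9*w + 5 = 14*r^3 - 53*r^2 - 4*r + w^2*(126*r - 162) + w*(84*r^2 - 213*r + 135) + 63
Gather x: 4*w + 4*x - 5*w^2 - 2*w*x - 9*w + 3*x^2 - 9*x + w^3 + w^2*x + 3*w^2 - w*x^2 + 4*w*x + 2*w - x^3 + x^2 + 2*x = w^3 - 2*w^2 - 3*w - x^3 + x^2*(4 - w) + x*(w^2 + 2*w - 3)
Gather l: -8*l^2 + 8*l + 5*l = -8*l^2 + 13*l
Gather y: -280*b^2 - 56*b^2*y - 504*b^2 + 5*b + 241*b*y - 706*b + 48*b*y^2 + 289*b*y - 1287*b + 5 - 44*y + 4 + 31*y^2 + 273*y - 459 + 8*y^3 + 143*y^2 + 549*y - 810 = -784*b^2 - 1988*b + 8*y^3 + y^2*(48*b + 174) + y*(-56*b^2 + 530*b + 778) - 1260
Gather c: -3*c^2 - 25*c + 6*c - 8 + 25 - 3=-3*c^2 - 19*c + 14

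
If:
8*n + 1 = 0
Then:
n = -1/8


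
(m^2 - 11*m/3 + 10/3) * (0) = 0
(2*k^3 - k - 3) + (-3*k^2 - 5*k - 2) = 2*k^3 - 3*k^2 - 6*k - 5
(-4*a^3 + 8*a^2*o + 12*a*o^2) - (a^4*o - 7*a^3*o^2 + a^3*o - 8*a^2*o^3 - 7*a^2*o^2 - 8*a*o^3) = -a^4*o + 7*a^3*o^2 - a^3*o - 4*a^3 + 8*a^2*o^3 + 7*a^2*o^2 + 8*a^2*o + 8*a*o^3 + 12*a*o^2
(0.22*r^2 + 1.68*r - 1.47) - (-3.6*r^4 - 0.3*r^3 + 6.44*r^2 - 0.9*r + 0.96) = 3.6*r^4 + 0.3*r^3 - 6.22*r^2 + 2.58*r - 2.43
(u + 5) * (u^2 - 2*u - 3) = u^3 + 3*u^2 - 13*u - 15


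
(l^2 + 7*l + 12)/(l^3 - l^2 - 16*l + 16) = (l + 3)/(l^2 - 5*l + 4)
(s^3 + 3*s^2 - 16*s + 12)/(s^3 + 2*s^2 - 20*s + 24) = (s - 1)/(s - 2)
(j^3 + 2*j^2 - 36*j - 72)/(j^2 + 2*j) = j - 36/j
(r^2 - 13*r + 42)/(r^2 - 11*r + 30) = (r - 7)/(r - 5)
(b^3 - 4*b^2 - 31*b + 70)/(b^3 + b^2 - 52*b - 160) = (b^2 - 9*b + 14)/(b^2 - 4*b - 32)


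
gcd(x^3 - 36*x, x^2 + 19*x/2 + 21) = x + 6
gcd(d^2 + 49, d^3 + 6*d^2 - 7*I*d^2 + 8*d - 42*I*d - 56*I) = d - 7*I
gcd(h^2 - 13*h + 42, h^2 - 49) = h - 7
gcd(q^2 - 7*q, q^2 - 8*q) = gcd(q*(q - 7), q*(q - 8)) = q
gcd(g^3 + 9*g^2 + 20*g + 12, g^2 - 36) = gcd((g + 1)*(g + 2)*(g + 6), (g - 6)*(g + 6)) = g + 6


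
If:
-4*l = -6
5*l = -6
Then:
No Solution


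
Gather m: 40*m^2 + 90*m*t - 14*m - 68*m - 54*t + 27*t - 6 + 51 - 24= 40*m^2 + m*(90*t - 82) - 27*t + 21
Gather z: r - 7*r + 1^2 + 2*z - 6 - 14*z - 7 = -6*r - 12*z - 12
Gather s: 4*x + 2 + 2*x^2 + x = 2*x^2 + 5*x + 2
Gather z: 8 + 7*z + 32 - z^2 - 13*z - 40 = -z^2 - 6*z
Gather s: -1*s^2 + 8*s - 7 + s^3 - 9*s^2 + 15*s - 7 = s^3 - 10*s^2 + 23*s - 14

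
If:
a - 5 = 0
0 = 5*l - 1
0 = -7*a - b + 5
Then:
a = 5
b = -30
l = 1/5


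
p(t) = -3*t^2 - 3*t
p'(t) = -6*t - 3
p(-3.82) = -32.32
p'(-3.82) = 19.92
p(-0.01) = 0.03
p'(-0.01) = -2.94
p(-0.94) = 0.17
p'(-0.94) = 2.64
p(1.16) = -7.52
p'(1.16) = -9.96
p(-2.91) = -16.67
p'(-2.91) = 14.46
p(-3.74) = -30.74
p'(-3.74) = 19.44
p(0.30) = -1.17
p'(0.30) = -4.80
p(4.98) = -89.34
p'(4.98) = -32.88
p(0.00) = 0.00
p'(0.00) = -3.00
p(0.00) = 0.00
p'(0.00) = -3.00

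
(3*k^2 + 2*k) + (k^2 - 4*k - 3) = 4*k^2 - 2*k - 3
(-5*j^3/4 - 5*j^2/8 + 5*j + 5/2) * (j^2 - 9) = -5*j^5/4 - 5*j^4/8 + 65*j^3/4 + 65*j^2/8 - 45*j - 45/2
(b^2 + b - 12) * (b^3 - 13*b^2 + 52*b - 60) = b^5 - 12*b^4 + 27*b^3 + 148*b^2 - 684*b + 720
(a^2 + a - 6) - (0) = a^2 + a - 6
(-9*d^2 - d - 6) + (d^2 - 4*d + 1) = -8*d^2 - 5*d - 5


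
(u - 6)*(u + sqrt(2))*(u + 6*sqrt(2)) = u^3 - 6*u^2 + 7*sqrt(2)*u^2 - 42*sqrt(2)*u + 12*u - 72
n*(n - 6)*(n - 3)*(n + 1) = n^4 - 8*n^3 + 9*n^2 + 18*n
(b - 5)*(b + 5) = b^2 - 25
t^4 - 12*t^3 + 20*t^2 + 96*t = t*(t - 8)*(t - 6)*(t + 2)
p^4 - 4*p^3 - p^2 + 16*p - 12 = (p - 3)*(p - 2)*(p - 1)*(p + 2)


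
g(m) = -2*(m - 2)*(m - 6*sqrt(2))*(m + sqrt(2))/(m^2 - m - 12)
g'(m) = -2*(1 - 2*m)*(m - 2)*(m - 6*sqrt(2))*(m + sqrt(2))/(m^2 - m - 12)^2 - 2*(m - 2)*(m - 6*sqrt(2))/(m^2 - m - 12) - 2*(m - 2)*(m + sqrt(2))/(m^2 - m - 12) - 2*(m - 6*sqrt(2))*(m + sqrt(2))/(m^2 - m - 12)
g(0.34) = 3.88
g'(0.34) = -0.70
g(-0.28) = 3.89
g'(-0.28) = 0.76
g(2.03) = -0.13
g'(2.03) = -4.55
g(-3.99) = 48.67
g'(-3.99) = 24.33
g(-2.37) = -22.60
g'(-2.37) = 63.21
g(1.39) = 2.12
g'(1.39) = -2.69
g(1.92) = 0.34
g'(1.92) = -4.13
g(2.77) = -5.19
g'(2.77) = -10.39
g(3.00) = -8.07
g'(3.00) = -15.15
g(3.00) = -8.07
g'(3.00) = -15.15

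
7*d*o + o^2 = o*(7*d + o)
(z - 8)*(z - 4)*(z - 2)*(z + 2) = z^4 - 12*z^3 + 28*z^2 + 48*z - 128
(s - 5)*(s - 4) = s^2 - 9*s + 20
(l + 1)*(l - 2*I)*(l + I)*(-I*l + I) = -I*l^4 - l^3 - I*l^2 + l + 2*I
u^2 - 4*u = u*(u - 4)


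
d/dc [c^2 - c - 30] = 2*c - 1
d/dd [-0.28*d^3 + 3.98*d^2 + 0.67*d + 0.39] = -0.84*d^2 + 7.96*d + 0.67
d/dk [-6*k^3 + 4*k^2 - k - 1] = -18*k^2 + 8*k - 1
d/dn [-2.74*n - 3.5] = -2.74000000000000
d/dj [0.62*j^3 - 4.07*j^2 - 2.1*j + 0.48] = 1.86*j^2 - 8.14*j - 2.1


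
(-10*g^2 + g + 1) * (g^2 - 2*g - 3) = -10*g^4 + 21*g^3 + 29*g^2 - 5*g - 3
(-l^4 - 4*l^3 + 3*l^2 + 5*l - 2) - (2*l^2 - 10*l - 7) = -l^4 - 4*l^3 + l^2 + 15*l + 5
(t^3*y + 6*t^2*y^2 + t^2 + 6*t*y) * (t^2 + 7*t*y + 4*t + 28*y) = t^5*y + 13*t^4*y^2 + 4*t^4*y + t^4 + 42*t^3*y^3 + 52*t^3*y^2 + 13*t^3*y + 4*t^3 + 168*t^2*y^3 + 42*t^2*y^2 + 52*t^2*y + 168*t*y^2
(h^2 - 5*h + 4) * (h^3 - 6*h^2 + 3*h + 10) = h^5 - 11*h^4 + 37*h^3 - 29*h^2 - 38*h + 40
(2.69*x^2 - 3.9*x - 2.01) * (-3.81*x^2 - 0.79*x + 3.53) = -10.2489*x^4 + 12.7339*x^3 + 20.2348*x^2 - 12.1791*x - 7.0953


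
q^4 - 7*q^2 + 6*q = q*(q - 2)*(q - 1)*(q + 3)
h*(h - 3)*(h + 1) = h^3 - 2*h^2 - 3*h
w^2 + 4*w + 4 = (w + 2)^2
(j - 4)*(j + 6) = j^2 + 2*j - 24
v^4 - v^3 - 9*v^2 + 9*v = v*(v - 3)*(v - 1)*(v + 3)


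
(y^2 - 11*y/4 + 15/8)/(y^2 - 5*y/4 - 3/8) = (4*y - 5)/(4*y + 1)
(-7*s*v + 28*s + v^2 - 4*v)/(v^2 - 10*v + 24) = (-7*s + v)/(v - 6)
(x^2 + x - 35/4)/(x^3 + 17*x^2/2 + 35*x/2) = (x - 5/2)/(x*(x + 5))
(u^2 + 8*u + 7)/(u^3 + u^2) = (u + 7)/u^2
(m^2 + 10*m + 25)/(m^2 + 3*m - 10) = (m + 5)/(m - 2)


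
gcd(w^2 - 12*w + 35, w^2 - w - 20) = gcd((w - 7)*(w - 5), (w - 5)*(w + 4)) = w - 5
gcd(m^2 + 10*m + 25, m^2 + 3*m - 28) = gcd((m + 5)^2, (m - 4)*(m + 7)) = 1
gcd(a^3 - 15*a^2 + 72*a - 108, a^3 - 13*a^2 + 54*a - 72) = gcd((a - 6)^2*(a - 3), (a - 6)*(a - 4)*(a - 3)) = a^2 - 9*a + 18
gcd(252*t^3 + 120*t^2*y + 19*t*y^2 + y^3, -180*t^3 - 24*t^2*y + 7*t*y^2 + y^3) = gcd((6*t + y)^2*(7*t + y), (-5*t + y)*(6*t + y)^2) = 36*t^2 + 12*t*y + y^2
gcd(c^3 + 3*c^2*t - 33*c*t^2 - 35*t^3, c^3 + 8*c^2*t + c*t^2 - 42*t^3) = c + 7*t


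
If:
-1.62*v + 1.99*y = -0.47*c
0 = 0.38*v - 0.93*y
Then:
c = 4.20156774916013*y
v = 2.44736842105263*y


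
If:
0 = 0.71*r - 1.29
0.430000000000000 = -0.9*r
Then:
No Solution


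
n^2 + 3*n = n*(n + 3)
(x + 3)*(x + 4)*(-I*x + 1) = -I*x^3 + x^2 - 7*I*x^2 + 7*x - 12*I*x + 12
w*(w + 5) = w^2 + 5*w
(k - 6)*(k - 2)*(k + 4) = k^3 - 4*k^2 - 20*k + 48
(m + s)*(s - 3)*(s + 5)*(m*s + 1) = m^2*s^3 + 2*m^2*s^2 - 15*m^2*s + m*s^4 + 2*m*s^3 - 14*m*s^2 + 2*m*s - 15*m + s^3 + 2*s^2 - 15*s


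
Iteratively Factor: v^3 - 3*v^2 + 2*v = (v)*(v^2 - 3*v + 2) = v*(v - 2)*(v - 1)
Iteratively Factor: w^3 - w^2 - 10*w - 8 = (w + 1)*(w^2 - 2*w - 8) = (w + 1)*(w + 2)*(w - 4)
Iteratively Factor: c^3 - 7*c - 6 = (c - 3)*(c^2 + 3*c + 2) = (c - 3)*(c + 1)*(c + 2)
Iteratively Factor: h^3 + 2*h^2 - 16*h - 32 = (h + 4)*(h^2 - 2*h - 8) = (h + 2)*(h + 4)*(h - 4)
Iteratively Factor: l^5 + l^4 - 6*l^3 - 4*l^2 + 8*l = (l + 2)*(l^4 - l^3 - 4*l^2 + 4*l) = l*(l + 2)*(l^3 - l^2 - 4*l + 4) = l*(l + 2)^2*(l^2 - 3*l + 2) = l*(l - 1)*(l + 2)^2*(l - 2)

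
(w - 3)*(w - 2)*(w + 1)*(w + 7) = w^4 + 3*w^3 - 27*w^2 + 13*w + 42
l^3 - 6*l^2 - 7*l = l*(l - 7)*(l + 1)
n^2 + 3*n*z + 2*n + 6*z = (n + 2)*(n + 3*z)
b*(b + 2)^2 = b^3 + 4*b^2 + 4*b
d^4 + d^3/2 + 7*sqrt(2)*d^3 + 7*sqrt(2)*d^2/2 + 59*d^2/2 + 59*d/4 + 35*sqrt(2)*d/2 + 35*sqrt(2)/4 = (d + 1/2)*(d + sqrt(2))*(d + 5*sqrt(2)/2)*(d + 7*sqrt(2)/2)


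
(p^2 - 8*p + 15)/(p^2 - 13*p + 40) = (p - 3)/(p - 8)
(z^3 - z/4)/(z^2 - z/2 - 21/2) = (4*z^3 - z)/(4*z^2 - 2*z - 42)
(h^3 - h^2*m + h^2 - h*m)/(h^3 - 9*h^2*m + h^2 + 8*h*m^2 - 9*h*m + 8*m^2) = h/(h - 8*m)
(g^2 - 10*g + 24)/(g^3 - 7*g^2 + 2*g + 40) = (g - 6)/(g^2 - 3*g - 10)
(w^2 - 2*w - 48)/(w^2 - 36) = (w - 8)/(w - 6)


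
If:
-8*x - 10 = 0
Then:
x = -5/4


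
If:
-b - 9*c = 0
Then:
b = -9*c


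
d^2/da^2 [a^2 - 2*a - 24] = 2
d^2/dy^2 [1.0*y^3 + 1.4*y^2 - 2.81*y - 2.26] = 6.0*y + 2.8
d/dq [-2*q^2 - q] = -4*q - 1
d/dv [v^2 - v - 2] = 2*v - 1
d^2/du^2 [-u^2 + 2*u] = -2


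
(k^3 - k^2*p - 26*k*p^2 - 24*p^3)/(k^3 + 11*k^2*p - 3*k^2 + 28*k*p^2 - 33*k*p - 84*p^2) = (k^2 - 5*k*p - 6*p^2)/(k^2 + 7*k*p - 3*k - 21*p)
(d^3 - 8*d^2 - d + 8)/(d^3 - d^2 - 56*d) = (d^2 - 1)/(d*(d + 7))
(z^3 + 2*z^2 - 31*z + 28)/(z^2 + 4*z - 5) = (z^2 + 3*z - 28)/(z + 5)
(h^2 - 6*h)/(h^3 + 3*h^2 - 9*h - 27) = h*(h - 6)/(h^3 + 3*h^2 - 9*h - 27)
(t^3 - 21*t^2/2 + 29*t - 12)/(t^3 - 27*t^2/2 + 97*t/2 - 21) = (t - 4)/(t - 7)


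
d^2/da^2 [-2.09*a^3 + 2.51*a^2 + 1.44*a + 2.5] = 5.02 - 12.54*a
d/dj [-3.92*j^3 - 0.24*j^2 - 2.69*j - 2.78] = -11.76*j^2 - 0.48*j - 2.69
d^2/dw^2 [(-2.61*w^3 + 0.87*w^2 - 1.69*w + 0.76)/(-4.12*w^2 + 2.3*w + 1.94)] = (-5.6843418860808e-14*w^5 + 110.221448*w^3 - 49.25076*w^2 + 183.195528*w - 41.82008)/(69.934528*w^6 - 117.12336*w^5 - 33.406608*w^4 + 98.13364*w^3 + 15.730296*w^2 - 25.96884*w - 7.301384)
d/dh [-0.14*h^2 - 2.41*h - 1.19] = -0.28*h - 2.41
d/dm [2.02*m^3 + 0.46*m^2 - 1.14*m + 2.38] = 6.06*m^2 + 0.92*m - 1.14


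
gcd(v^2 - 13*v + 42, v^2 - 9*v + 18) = v - 6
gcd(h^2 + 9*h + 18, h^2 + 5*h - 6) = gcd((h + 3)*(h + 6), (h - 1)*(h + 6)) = h + 6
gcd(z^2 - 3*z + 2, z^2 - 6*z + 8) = z - 2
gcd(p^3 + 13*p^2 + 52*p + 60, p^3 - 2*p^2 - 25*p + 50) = p + 5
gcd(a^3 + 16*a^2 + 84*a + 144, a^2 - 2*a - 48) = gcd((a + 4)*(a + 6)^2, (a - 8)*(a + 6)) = a + 6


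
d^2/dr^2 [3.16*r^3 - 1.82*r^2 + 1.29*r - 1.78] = 18.96*r - 3.64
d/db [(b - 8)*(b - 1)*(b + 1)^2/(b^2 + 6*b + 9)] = (2*b^4 + 5*b^3 - 63*b^2 - 61*b + 5)/(b^3 + 9*b^2 + 27*b + 27)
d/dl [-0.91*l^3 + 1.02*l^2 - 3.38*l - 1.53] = -2.73*l^2 + 2.04*l - 3.38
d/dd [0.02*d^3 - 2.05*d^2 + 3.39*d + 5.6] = 0.06*d^2 - 4.1*d + 3.39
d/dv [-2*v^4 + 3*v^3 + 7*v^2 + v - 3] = -8*v^3 + 9*v^2 + 14*v + 1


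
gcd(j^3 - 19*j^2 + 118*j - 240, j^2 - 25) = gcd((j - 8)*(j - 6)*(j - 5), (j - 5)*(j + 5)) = j - 5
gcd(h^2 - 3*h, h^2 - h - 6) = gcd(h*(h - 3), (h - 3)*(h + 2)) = h - 3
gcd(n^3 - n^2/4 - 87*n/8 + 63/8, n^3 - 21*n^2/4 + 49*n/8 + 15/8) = n - 3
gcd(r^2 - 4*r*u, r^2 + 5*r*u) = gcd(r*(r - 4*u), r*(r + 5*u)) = r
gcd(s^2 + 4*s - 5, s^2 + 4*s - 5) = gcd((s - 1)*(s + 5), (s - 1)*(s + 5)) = s^2 + 4*s - 5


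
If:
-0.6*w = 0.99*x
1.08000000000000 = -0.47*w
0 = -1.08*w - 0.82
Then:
No Solution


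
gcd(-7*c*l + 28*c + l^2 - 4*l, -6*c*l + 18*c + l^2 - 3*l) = 1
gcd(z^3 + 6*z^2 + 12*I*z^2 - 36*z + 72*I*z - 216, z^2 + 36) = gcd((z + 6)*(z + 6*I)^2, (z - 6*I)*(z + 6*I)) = z + 6*I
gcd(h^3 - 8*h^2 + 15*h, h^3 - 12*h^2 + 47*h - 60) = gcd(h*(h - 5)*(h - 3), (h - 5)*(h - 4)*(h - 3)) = h^2 - 8*h + 15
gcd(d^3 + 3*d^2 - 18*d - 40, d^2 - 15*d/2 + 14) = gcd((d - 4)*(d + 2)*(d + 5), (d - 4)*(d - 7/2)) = d - 4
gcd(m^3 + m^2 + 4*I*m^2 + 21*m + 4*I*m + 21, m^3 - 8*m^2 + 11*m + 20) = m + 1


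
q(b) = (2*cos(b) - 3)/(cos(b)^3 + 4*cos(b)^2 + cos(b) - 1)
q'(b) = (2*cos(b) - 3)*(3*sin(b)*cos(b)^2 + 8*sin(b)*cos(b) + sin(b))/(cos(b)^3 + 4*cos(b)^2 + cos(b) - 1)^2 - 2*sin(b)/(cos(b)^3 + 4*cos(b)^2 + cos(b) - 1)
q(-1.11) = -6.52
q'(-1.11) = 98.59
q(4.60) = 3.03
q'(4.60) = -1.47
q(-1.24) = 10.73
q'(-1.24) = 172.86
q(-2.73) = -7.18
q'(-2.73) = -15.06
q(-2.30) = 23.25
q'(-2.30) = -286.95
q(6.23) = -0.20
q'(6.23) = 0.05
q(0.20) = -0.22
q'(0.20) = -0.19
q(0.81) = -0.84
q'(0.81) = -3.29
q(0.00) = -0.20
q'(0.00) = 0.00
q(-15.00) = -40.94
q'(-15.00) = -795.36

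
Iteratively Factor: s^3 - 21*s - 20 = (s + 4)*(s^2 - 4*s - 5) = (s + 1)*(s + 4)*(s - 5)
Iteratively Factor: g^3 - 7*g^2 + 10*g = (g - 5)*(g^2 - 2*g) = (g - 5)*(g - 2)*(g)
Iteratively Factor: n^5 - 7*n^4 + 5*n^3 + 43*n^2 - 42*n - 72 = (n - 4)*(n^4 - 3*n^3 - 7*n^2 + 15*n + 18) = (n - 4)*(n + 2)*(n^3 - 5*n^2 + 3*n + 9) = (n - 4)*(n + 1)*(n + 2)*(n^2 - 6*n + 9) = (n - 4)*(n - 3)*(n + 1)*(n + 2)*(n - 3)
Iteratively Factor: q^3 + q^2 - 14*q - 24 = (q + 3)*(q^2 - 2*q - 8) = (q + 2)*(q + 3)*(q - 4)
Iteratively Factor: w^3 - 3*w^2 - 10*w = (w - 5)*(w^2 + 2*w) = (w - 5)*(w + 2)*(w)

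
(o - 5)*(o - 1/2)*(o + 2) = o^3 - 7*o^2/2 - 17*o/2 + 5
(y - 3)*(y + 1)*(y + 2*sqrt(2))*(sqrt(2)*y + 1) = sqrt(2)*y^4 - 2*sqrt(2)*y^3 + 5*y^3 - 10*y^2 - sqrt(2)*y^2 - 15*y - 4*sqrt(2)*y - 6*sqrt(2)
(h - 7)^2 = h^2 - 14*h + 49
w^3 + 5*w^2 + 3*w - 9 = (w - 1)*(w + 3)^2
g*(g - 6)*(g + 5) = g^3 - g^2 - 30*g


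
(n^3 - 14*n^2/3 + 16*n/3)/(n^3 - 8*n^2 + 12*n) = (n - 8/3)/(n - 6)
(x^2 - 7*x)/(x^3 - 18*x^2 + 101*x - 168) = x/(x^2 - 11*x + 24)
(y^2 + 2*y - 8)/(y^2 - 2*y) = (y + 4)/y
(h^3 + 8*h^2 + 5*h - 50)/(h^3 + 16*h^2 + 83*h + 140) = (h^2 + 3*h - 10)/(h^2 + 11*h + 28)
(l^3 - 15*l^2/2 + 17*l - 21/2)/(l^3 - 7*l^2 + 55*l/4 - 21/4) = 2*(l - 1)/(2*l - 1)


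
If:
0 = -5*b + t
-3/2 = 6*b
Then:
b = -1/4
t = -5/4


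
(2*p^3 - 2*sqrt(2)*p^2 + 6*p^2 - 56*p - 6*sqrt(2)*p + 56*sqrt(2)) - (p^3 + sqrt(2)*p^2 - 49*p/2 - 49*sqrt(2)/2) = p^3 - 3*sqrt(2)*p^2 + 6*p^2 - 63*p/2 - 6*sqrt(2)*p + 161*sqrt(2)/2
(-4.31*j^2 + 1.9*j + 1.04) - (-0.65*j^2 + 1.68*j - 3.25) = -3.66*j^2 + 0.22*j + 4.29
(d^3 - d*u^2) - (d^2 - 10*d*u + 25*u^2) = d^3 - d^2 - d*u^2 + 10*d*u - 25*u^2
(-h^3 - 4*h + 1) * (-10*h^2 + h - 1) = 10*h^5 - h^4 + 41*h^3 - 14*h^2 + 5*h - 1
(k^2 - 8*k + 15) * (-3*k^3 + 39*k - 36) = -3*k^5 + 24*k^4 - 6*k^3 - 348*k^2 + 873*k - 540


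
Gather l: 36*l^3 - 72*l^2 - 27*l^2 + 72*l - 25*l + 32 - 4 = 36*l^3 - 99*l^2 + 47*l + 28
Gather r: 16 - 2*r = 16 - 2*r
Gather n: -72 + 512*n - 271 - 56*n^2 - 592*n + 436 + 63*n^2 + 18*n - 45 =7*n^2 - 62*n + 48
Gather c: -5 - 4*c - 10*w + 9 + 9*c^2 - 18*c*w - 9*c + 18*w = 9*c^2 + c*(-18*w - 13) + 8*w + 4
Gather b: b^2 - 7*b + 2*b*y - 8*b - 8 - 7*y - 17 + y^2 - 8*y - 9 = b^2 + b*(2*y - 15) + y^2 - 15*y - 34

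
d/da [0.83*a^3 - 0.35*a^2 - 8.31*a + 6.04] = 2.49*a^2 - 0.7*a - 8.31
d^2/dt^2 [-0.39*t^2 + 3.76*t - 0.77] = -0.780000000000000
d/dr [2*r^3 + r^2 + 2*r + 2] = 6*r^2 + 2*r + 2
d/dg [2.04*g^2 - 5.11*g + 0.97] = 4.08*g - 5.11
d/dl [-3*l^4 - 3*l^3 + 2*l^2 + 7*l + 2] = -12*l^3 - 9*l^2 + 4*l + 7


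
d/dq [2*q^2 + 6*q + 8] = 4*q + 6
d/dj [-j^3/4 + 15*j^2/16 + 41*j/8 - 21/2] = -3*j^2/4 + 15*j/8 + 41/8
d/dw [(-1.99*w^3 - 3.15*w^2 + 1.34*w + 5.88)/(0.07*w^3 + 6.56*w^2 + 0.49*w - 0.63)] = (-12.8339*w^4 - 2.1378*w^3 - 7.8076*w^2 - 73.1766*w - 3.7254)/(0.0049*w^6 + 0.9184*w^5 + 43.1022*w^4 + 6.3406*w^3 - 8.0255*w^2 - 0.6174*w + 0.3969)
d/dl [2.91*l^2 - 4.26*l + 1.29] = 5.82*l - 4.26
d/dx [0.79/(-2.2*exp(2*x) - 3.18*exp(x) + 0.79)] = (3.476*exp(x) + 2.5122)*exp(x)/(2.2*exp(2*x) + 3.18*exp(x) - 0.79)^2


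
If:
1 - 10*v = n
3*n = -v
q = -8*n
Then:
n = -1/29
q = 8/29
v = 3/29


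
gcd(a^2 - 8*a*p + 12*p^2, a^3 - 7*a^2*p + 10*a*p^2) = -a + 2*p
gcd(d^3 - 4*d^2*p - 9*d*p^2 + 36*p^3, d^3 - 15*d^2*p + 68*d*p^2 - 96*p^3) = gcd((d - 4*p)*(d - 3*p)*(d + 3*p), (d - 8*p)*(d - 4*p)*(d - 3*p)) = d^2 - 7*d*p + 12*p^2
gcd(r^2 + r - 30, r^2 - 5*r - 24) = 1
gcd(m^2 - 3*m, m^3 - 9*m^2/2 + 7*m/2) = m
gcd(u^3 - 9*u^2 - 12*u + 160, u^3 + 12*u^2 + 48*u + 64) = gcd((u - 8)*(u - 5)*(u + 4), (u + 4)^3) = u + 4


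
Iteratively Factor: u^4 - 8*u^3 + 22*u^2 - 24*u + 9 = (u - 3)*(u^3 - 5*u^2 + 7*u - 3) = (u - 3)^2*(u^2 - 2*u + 1) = (u - 3)^2*(u - 1)*(u - 1)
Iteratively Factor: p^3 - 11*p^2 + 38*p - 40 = (p - 5)*(p^2 - 6*p + 8) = (p - 5)*(p - 4)*(p - 2)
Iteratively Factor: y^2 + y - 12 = (y - 3)*(y + 4)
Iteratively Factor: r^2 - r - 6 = (r + 2)*(r - 3)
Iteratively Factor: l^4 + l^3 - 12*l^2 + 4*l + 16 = (l - 2)*(l^3 + 3*l^2 - 6*l - 8) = (l - 2)^2*(l^2 + 5*l + 4) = (l - 2)^2*(l + 4)*(l + 1)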